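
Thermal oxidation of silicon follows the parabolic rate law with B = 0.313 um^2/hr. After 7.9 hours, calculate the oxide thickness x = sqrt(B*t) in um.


Step 1: Compute B*t = 0.313 * 7.9 = 2.4727
Step 2: x = sqrt(2.4727)
x = 1.572 um


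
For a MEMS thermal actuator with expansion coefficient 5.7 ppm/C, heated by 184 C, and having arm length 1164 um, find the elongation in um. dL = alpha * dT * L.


Step 1: Convert CTE: alpha = 5.7 ppm/C = 5.7e-6 /C
Step 2: dL = 5.7e-6 * 184 * 1164
dL = 1.2208 um


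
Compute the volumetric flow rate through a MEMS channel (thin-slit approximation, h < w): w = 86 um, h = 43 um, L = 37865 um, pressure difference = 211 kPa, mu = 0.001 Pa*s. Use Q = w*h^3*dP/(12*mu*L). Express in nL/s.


Step 1: Convert all dimensions to SI (meters).
w = 86e-6 m, h = 43e-6 m, L = 37865e-6 m, dP = 211e3 Pa
Step 2: Q = w * h^3 * dP / (12 * mu * L)
Q = 86e-6 * (43e-6)^3 * 211e3 / (12 * 0.001 * 37865e-6) = 3.17517061e-09 m^3/s
Step 3: Convert Q from m^3/s to nL/s (1 m^3 = 1e12 nL, so multiply by 1e12).
Q = 3175.171 nL/s


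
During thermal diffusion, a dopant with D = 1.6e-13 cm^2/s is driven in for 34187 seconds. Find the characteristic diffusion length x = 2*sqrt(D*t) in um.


Step 1: Compute D*t = 1.6e-13 * 34187 = 5.46992e-09 cm^2
Step 2: sqrt(D*t) = 7.39589e-05 cm
Step 3: x = 2 * 7.39589e-05 cm = 1.479178e-04 cm
Step 4: Convert to um (1 cm = 1e4 um): x = 1.479 um


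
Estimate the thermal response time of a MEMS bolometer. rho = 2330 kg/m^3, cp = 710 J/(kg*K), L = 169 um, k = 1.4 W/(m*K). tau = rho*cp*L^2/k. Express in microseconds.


Step 1: Convert L to m: L = 169e-6 m
Step 2: L^2 = (169e-6)^2 = 2.8561e-08 m^2
Step 3: tau = 2330 * 710 * 2.8561e-08 / 1.4 = 3.374890164e-02 s
Step 4: Convert to microseconds (multiply by 1e6).
tau = 33748.902 us


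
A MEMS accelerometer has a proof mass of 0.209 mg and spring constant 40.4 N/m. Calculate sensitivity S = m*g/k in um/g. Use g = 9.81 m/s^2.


Step 1: Convert mass: m = 0.209 mg = 2.09e-07 kg
Step 2: S = m * g / k = 2.09e-07 * 9.81 / 40.4
Step 3: S = 5.07e-08 m/g
Step 4: Convert to um/g: S = 0.051 um/g


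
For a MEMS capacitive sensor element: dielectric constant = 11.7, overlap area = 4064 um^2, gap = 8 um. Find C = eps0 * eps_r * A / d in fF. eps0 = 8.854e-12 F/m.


Step 1: Convert area to m^2: A = 4064e-12 m^2
Step 2: Convert gap to m: d = 8e-6 m
Step 3: C = eps0 * eps_r * A / d
C = 8.854e-12 * 11.7 * 4064e-12 / 8e-6
Step 4: Convert to fF (multiply by 1e15).
C = 52.62 fF


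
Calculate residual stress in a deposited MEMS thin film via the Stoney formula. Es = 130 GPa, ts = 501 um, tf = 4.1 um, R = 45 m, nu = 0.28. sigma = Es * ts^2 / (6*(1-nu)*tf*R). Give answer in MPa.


Step 1: Compute numerator: Es * ts^2 = 130 * 501^2 = 32630130 (GPa*um^2)
Step 2: Compute denominator (R in um): 6*(1-nu)*tf*R = 6*0.72*4.1*45e6 = 797040000.0 (um^2)
Step 3: sigma (GPa) = 32630130 / 797040000.0 = 4.0939e-02 GPa
Step 4: Convert to MPa (x1000): sigma = 40.9 MPa


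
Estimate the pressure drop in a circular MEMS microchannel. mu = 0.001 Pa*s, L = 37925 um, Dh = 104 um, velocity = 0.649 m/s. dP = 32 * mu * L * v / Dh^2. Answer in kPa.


Step 1: Convert to SI: L = 37925e-6 m, Dh = 104e-6 m
Step 2: dP = 32 * 0.001 * 37925e-6 * 0.649 / (104e-6)^2
Step 3: dP = 72820.49 Pa
Step 4: Convert to kPa: dP = 72.82 kPa


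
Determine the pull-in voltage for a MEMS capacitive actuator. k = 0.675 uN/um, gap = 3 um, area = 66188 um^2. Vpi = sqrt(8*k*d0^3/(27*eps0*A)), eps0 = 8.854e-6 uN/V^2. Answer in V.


Step 1: Compute numerator: 8 * k * d0^3 = 8 * 0.675 * 3^3 = 145.8
Step 2: Compute denominator: 27 * eps0 * A = 27 * 8.854e-6 * 66188 = 15.822771
Step 3: Vpi = sqrt(145.8 / 15.822771)
Vpi = 3.04 V


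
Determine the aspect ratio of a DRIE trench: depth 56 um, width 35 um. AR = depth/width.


Step 1: AR = depth / width
Step 2: AR = 56 / 35
AR = 1.6


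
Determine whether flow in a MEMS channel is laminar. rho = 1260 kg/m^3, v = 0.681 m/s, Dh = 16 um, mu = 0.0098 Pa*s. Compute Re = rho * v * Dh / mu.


Step 1: Convert Dh to meters: Dh = 16e-6 m
Step 2: Re = rho * v * Dh / mu
Re = 1260 * 0.681 * 16e-6 / 0.0098
Re = 1.401
Since Re = 1.401 is below ~2300, the flow is laminar.


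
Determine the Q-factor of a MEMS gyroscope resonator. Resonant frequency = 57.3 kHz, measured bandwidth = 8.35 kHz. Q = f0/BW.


Step 1: Q = f0 / bandwidth
Step 2: Q = 57.3 / 8.35
Q = 6.9


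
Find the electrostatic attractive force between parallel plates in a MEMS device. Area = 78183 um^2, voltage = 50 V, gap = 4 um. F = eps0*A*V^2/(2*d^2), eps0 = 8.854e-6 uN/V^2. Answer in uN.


Step 1: Identify parameters.
eps0 = 8.854e-6 uN/V^2, A = 78183 um^2, V = 50 V, d = 4 um
Step 2: Compute V^2 = 50^2 = 2500
Step 3: Compute d^2 = 4^2 = 16
Step 4: F = 0.5 * 8.854e-6 * 78183 * 2500 / 16
F = 54.081 uN


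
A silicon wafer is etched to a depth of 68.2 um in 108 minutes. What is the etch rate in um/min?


Step 1: Etch rate = depth / time
Step 2: rate = 68.2 / 108
rate = 0.631 um/min


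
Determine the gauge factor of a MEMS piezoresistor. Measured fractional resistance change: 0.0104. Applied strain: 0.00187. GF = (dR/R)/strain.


Step 1: Identify values.
dR/R = 0.0104, strain = 0.00187
Step 2: GF = (dR/R) / strain = 0.0104 / 0.00187
GF = 5.6


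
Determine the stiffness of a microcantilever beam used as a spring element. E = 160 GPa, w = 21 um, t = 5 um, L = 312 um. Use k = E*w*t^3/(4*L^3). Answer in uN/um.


Step 1: Convert E to consistent units (1 GPa = 1000 uN/um^2).
E = 160 GPa = 160000 uN/um^2
Step 2: Compute t^3 = 5^3 = 125
Step 3: Compute L^3 = 312^3 = 30371328
Step 4: k = 160000 * 21 * 125 / (4 * 30371328)
k = 3.4572 uN/um


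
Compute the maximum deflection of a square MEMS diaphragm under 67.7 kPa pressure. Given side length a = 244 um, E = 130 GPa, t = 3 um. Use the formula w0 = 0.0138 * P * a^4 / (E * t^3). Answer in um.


Step 1: Convert pressure to compatible units (E is in GPa, so P in GPa).
P = 67.7 kPa = 67.7e-6 GPa
Step 2: Compute numerator: 0.0138 * P * a^4.
a^4 = 244^4 = 3544535296
numerator = 0.0138 * 67.7e-6 * 3544535296 = 3.31152e+03
Step 3: Compute denominator: E * t^3 = 130 * 3^3 = 3510
Step 4: w0 = numerator / denominator = 3.31152e+03 / 3510 = 0.9435 um


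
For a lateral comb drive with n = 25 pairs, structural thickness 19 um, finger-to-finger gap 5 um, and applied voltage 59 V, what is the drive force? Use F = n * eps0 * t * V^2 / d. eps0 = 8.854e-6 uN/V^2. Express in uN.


Step 1: Parameters: n=25, eps0=8.854e-6 uN/V^2, t=19 um, V=59 V, d=5 um
Step 2: V^2 = 3481
Step 3: F = 25 * 8.854e-6 * 19 * 3481 / 5
F = 2.928 uN


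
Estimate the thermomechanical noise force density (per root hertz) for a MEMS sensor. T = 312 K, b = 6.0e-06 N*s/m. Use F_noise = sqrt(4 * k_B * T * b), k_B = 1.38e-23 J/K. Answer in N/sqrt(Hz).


Step 1: Compute 4 * k_B * T * b
= 4 * 1.38e-23 * 312 * 6.0e-06
= 1.0333e-25 N^2/Hz
Step 2: F_noise = sqrt(1.0333e-25)
F_noise = 3.21e-13 N/sqrt(Hz)


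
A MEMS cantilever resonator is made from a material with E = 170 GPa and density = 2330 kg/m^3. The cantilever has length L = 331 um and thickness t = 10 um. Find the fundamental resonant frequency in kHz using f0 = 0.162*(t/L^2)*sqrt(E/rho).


Step 1: Convert units to SI.
t_SI = 10e-6 m, L_SI = 331e-6 m
Step 2: Calculate sqrt(E/rho).
sqrt(170e9 / 2330) = 8541.74 m/s
Step 3: Compute f0.
f0 = 0.162 * 10e-6 / (331e-6)^2 * 8541.74 = 126300.6 Hz = 126.3 kHz


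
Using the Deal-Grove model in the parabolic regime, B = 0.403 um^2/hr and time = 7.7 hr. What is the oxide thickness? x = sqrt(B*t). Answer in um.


Step 1: Compute B*t = 0.403 * 7.7 = 3.1031
Step 2: x = sqrt(3.1031)
x = 1.762 um


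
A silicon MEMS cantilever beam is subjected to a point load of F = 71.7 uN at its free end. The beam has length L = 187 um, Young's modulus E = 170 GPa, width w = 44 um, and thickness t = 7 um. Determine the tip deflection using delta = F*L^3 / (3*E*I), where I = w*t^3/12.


Step 1: Calculate the second moment of area.
I = w * t^3 / 12 = 44 * 7^3 / 12 = 1257.6667 um^4
Step 2: Convert E to consistent units (1 GPa = 1000 uN/um^2).
E = 170 GPa = 170000 uN/um^2
Step 3: Calculate tip deflection.
delta = F * L^3 / (3 * E * I)
delta = 71.7 * 187^3 / (3 * 170000 * 1257.6667)
delta = 0.731 um


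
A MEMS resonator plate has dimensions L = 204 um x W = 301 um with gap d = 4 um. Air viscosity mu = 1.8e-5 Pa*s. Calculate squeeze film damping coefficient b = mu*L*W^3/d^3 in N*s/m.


Step 1: Convert to SI.
L = 204e-6 m, W = 301e-6 m, d = 4e-6 m
Step 2: W^3 = (301e-6)^3 = 2.73e-11 m^3
Step 3: d^3 = (4e-6)^3 = 6.40e-17 m^3
Step 4: b = 1.8e-5 * 204e-6 * 2.73e-11 / 6.40e-17
b = 1.56e-03 N*s/m


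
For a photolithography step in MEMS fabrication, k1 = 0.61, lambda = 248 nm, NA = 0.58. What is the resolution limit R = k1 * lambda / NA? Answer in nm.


Step 1: Identify values: k1 = 0.61, lambda = 248 nm, NA = 0.58
Step 2: R = k1 * lambda / NA
R = 0.61 * 248 / 0.58
R = 260.8 nm


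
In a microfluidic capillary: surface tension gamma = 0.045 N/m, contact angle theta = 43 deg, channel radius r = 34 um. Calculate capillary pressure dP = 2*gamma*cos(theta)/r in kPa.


Step 1: cos(43 deg) = 0.7314
Step 2: Convert r to m: r = 34e-6 m
Step 3: dP = 2 * 0.045 * 0.7314 / 34e-6 = 1936.1 Pa
Step 4: Convert Pa to kPa (divide by 1000).
dP = 1.94 kPa


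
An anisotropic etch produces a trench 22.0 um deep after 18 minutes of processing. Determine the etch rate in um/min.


Step 1: Etch rate = depth / time
Step 2: rate = 22.0 / 18
rate = 1.222 um/min


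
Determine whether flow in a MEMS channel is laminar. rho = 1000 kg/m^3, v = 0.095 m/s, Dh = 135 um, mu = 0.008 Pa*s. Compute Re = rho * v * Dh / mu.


Step 1: Convert Dh to meters: Dh = 135e-6 m
Step 2: Re = rho * v * Dh / mu
Re = 1000 * 0.095 * 135e-6 / 0.008
Re = 1.603
Since Re = 1.603 is below ~2300, the flow is laminar.


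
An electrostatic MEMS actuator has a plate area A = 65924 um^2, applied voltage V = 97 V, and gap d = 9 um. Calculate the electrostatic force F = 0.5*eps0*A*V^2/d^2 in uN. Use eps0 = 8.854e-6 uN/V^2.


Step 1: Identify parameters.
eps0 = 8.854e-6 uN/V^2, A = 65924 um^2, V = 97 V, d = 9 um
Step 2: Compute V^2 = 97^2 = 9409
Step 3: Compute d^2 = 9^2 = 81
Step 4: F = 0.5 * 8.854e-6 * 65924 * 9409 / 81
F = 33.901 uN


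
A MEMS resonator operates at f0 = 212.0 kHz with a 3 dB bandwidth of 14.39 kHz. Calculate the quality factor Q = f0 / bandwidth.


Step 1: Q = f0 / bandwidth
Step 2: Q = 212.0 / 14.39
Q = 14.7


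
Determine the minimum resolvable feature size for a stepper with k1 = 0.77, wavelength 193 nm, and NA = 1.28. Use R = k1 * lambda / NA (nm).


Step 1: Identify values: k1 = 0.77, lambda = 193 nm, NA = 1.28
Step 2: R = k1 * lambda / NA
R = 0.77 * 193 / 1.28
R = 116.1 nm


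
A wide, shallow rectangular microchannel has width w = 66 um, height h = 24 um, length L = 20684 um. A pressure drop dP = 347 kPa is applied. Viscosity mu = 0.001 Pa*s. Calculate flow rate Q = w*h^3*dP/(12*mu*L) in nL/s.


Step 1: Convert all dimensions to SI (meters).
w = 66e-6 m, h = 24e-6 m, L = 20684e-6 m, dP = 347e3 Pa
Step 2: Q = w * h^3 * dP / (12 * mu * L)
Q = 66e-6 * (24e-6)^3 * 347e3 / (12 * 0.001 * 20684e-6) = 1.27553201e-09 m^3/s
Step 3: Convert Q from m^3/s to nL/s (1 m^3 = 1e12 nL, so multiply by 1e12).
Q = 1275.532 nL/s


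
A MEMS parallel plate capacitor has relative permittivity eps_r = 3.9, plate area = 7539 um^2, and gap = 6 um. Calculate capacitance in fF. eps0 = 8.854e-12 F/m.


Step 1: Convert area to m^2: A = 7539e-12 m^2
Step 2: Convert gap to m: d = 6e-6 m
Step 3: C = eps0 * eps_r * A / d
C = 8.854e-12 * 3.9 * 7539e-12 / 6e-6
Step 4: Convert to fF (multiply by 1e15).
C = 43.39 fF


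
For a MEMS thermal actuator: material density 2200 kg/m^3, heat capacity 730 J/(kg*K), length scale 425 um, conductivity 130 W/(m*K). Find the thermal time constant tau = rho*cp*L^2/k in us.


Step 1: Convert L to m: L = 425e-6 m
Step 2: L^2 = (425e-6)^2 = 1.80625e-07 m^2
Step 3: tau = 2200 * 730 * 1.80625e-07 / 130 = 2.23141346e-03 s
Step 4: Convert to microseconds (multiply by 1e6).
tau = 2231.413 us


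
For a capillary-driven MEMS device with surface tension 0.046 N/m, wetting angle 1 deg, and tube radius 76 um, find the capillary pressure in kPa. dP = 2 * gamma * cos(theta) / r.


Step 1: cos(1 deg) = 0.9998
Step 2: Convert r to m: r = 76e-6 m
Step 3: dP = 2 * 0.046 * 0.9998 / 76e-6 = 1210.3 Pa
Step 4: Convert Pa to kPa (divide by 1000).
dP = 1.21 kPa


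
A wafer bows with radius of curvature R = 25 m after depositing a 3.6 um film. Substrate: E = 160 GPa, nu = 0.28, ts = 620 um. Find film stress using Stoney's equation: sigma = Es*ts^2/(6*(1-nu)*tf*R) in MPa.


Step 1: Compute numerator: Es * ts^2 = 160 * 620^2 = 61504000 (GPa*um^2)
Step 2: Compute denominator (R in um): 6*(1-nu)*tf*R = 6*0.72*3.6*25e6 = 388800000.0 (um^2)
Step 3: sigma (GPa) = 61504000 / 388800000.0 = 1.58189e-01 GPa
Step 4: Convert to MPa (x1000): sigma = 158.2 MPa


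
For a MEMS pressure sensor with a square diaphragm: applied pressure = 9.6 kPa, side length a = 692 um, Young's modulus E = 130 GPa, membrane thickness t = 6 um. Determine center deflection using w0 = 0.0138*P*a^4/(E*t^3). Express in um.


Step 1: Convert pressure to compatible units (E is in GPa, so P in GPa).
P = 9.6 kPa = 9.6e-6 GPa
Step 2: Compute numerator: 0.0138 * P * a^4.
a^4 = 692^4 = 229310730496
numerator = 0.0138 * 9.6e-6 * 229310730496 = 3.037909e+04
Step 3: Compute denominator: E * t^3 = 130 * 6^3 = 28080
Step 4: w0 = numerator / denominator = 3.037909e+04 / 28080 = 1.0819 um


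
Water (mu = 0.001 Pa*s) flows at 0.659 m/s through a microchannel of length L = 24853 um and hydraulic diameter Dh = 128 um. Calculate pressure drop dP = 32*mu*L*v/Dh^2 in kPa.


Step 1: Convert to SI: L = 24853e-6 m, Dh = 128e-6 m
Step 2: dP = 32 * 0.001 * 24853e-6 * 0.659 / (128e-6)^2
Step 3: dP = 31988.53 Pa
Step 4: Convert to kPa: dP = 31.99 kPa


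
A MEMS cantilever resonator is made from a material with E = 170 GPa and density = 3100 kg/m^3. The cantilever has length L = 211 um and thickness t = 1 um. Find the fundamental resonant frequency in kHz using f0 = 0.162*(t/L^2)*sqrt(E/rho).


Step 1: Convert units to SI.
t_SI = 1e-6 m, L_SI = 211e-6 m
Step 2: Calculate sqrt(E/rho).
sqrt(170e9 / 3100) = 7405.32 m/s
Step 3: Compute f0.
f0 = 0.162 * 1e-6 / (211e-6)^2 * 7405.32 = 26946.0 Hz = 26.95 kHz


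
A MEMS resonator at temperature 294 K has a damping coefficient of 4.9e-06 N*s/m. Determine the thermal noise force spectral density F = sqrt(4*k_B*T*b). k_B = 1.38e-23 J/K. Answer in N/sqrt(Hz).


Step 1: Compute 4 * k_B * T * b
= 4 * 1.38e-23 * 294 * 4.9e-06
= 7.9521e-26 N^2/Hz
Step 2: F_noise = sqrt(7.9521e-26)
F_noise = 2.82e-13 N/sqrt(Hz)


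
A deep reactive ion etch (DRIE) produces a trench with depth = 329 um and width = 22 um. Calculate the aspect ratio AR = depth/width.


Step 1: AR = depth / width
Step 2: AR = 329 / 22
AR = 15.0


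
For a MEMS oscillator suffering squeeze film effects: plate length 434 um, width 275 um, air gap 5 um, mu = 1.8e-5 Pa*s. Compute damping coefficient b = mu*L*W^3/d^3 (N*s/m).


Step 1: Convert to SI.
L = 434e-6 m, W = 275e-6 m, d = 5e-6 m
Step 2: W^3 = (275e-6)^3 = 2.08e-11 m^3
Step 3: d^3 = (5e-6)^3 = 1.25e-16 m^3
Step 4: b = 1.8e-5 * 434e-6 * 2.08e-11 / 1.25e-16
b = 1.30e-03 N*s/m


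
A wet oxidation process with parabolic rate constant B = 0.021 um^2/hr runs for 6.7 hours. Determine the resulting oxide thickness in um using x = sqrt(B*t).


Step 1: Compute B*t = 0.021 * 6.7 = 0.1407
Step 2: x = sqrt(0.1407)
x = 0.375 um


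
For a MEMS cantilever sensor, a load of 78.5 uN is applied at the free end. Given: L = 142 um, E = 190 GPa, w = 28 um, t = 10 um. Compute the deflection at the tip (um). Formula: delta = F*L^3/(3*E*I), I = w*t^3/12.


Step 1: Calculate the second moment of area.
I = w * t^3 / 12 = 28 * 10^3 / 12 = 2333.3333 um^4
Step 2: Convert E to consistent units (1 GPa = 1000 uN/um^2).
E = 190 GPa = 190000 uN/um^2
Step 3: Calculate tip deflection.
delta = F * L^3 / (3 * E * I)
delta = 78.5 * 142^3 / (3 * 190000 * 2333.3333)
delta = 0.169 um


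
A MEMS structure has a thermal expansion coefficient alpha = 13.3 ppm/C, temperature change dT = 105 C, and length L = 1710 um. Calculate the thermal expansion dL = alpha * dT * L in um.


Step 1: Convert CTE: alpha = 13.3 ppm/C = 13.3e-6 /C
Step 2: dL = 13.3e-6 * 105 * 1710
dL = 2.388 um


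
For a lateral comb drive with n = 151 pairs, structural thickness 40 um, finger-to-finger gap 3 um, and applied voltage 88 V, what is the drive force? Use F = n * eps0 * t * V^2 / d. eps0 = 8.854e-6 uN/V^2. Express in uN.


Step 1: Parameters: n=151, eps0=8.854e-6 uN/V^2, t=40 um, V=88 V, d=3 um
Step 2: V^2 = 7744
Step 3: F = 151 * 8.854e-6 * 40 * 7744 / 3
F = 138.045 uN


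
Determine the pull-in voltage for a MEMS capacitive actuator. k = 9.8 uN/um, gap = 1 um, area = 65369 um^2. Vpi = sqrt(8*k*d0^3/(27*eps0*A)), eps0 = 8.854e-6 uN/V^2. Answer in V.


Step 1: Compute numerator: 8 * k * d0^3 = 8 * 9.8 * 1^3 = 78.4
Step 2: Compute denominator: 27 * eps0 * A = 27 * 8.854e-6 * 65369 = 15.626982
Step 3: Vpi = sqrt(78.4 / 15.626982)
Vpi = 2.24 V


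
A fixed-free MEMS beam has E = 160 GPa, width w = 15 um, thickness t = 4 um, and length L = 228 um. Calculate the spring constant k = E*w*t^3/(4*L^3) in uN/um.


Step 1: Convert E to consistent units (1 GPa = 1000 uN/um^2).
E = 160 GPa = 160000 uN/um^2
Step 2: Compute t^3 = 4^3 = 64
Step 3: Compute L^3 = 228^3 = 11852352
Step 4: k = 160000 * 15 * 64 / (4 * 11852352)
k = 3.2399 uN/um


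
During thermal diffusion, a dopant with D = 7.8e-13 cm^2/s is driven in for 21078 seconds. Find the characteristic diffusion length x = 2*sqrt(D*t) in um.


Step 1: Compute D*t = 7.8e-13 * 21078 = 1.644084e-08 cm^2
Step 2: sqrt(D*t) = 1.28222e-04 cm
Step 3: x = 2 * 1.28222e-04 cm = 2.56444e-04 cm
Step 4: Convert to um (1 cm = 1e4 um): x = 2.564 um


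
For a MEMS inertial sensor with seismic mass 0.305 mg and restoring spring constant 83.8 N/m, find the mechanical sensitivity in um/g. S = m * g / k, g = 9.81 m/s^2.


Step 1: Convert mass: m = 0.305 mg = 3.05e-07 kg
Step 2: S = m * g / k = 3.05e-07 * 9.81 / 83.8
Step 3: S = 3.57e-08 m/g
Step 4: Convert to um/g: S = 0.036 um/g


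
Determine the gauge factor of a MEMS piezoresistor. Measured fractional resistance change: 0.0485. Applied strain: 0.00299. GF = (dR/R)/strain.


Step 1: Identify values.
dR/R = 0.0485, strain = 0.00299
Step 2: GF = (dR/R) / strain = 0.0485 / 0.00299
GF = 16.2


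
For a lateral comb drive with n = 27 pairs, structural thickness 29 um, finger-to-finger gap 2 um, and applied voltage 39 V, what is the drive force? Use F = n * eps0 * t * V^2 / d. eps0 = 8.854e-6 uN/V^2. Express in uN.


Step 1: Parameters: n=27, eps0=8.854e-6 uN/V^2, t=29 um, V=39 V, d=2 um
Step 2: V^2 = 1521
Step 3: F = 27 * 8.854e-6 * 29 * 1521 / 2
F = 5.272 uN


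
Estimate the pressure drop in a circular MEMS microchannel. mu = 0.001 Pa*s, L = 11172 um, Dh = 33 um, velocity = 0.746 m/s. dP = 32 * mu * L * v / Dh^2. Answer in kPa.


Step 1: Convert to SI: L = 11172e-6 m, Dh = 33e-6 m
Step 2: dP = 32 * 0.001 * 11172e-6 * 0.746 / (33e-6)^2
Step 3: dP = 244901.73 Pa
Step 4: Convert to kPa: dP = 244.9 kPa


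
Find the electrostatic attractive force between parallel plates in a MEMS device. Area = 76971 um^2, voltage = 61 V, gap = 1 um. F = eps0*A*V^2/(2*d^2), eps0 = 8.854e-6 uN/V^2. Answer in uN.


Step 1: Identify parameters.
eps0 = 8.854e-6 uN/V^2, A = 76971 um^2, V = 61 V, d = 1 um
Step 2: Compute V^2 = 61^2 = 3721
Step 3: Compute d^2 = 1^2 = 1
Step 4: F = 0.5 * 8.854e-6 * 76971 * 3721 / 1
F = 1267.933 uN


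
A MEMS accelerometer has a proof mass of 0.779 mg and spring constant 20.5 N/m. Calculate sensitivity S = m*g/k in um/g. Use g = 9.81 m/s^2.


Step 1: Convert mass: m = 0.779 mg = 7.79e-07 kg
Step 2: S = m * g / k = 7.79e-07 * 9.81 / 20.5
Step 3: S = 3.73e-07 m/g
Step 4: Convert to um/g: S = 0.373 um/g


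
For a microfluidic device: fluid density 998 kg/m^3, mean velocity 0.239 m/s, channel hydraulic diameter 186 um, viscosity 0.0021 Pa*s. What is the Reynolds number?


Step 1: Convert Dh to meters: Dh = 186e-6 m
Step 2: Re = rho * v * Dh / mu
Re = 998 * 0.239 * 186e-6 / 0.0021
Re = 21.126


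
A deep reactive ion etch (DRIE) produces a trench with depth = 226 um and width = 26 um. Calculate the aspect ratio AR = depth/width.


Step 1: AR = depth / width
Step 2: AR = 226 / 26
AR = 8.7


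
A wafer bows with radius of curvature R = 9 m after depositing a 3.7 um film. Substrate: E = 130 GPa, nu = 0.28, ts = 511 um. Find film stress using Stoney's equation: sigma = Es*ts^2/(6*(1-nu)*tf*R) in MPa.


Step 1: Compute numerator: Es * ts^2 = 130 * 511^2 = 33945730 (GPa*um^2)
Step 2: Compute denominator (R in um): 6*(1-nu)*tf*R = 6*0.72*3.7*9e6 = 143856000.0 (um^2)
Step 3: sigma (GPa) = 33945730 / 143856000.0 = 2.3597e-01 GPa
Step 4: Convert to MPa (x1000): sigma = 236.0 MPa


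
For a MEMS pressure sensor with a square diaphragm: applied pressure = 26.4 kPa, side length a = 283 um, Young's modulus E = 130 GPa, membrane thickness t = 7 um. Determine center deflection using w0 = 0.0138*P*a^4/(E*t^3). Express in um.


Step 1: Convert pressure to compatible units (E is in GPa, so P in GPa).
P = 26.4 kPa = 26.4e-6 GPa
Step 2: Compute numerator: 0.0138 * P * a^4.
a^4 = 283^4 = 6414247921
numerator = 0.0138 * 26.4e-6 * 6414247921 = 2.3368e+03
Step 3: Compute denominator: E * t^3 = 130 * 7^3 = 44590
Step 4: w0 = numerator / denominator = 2.3368e+03 / 44590 = 0.0524 um


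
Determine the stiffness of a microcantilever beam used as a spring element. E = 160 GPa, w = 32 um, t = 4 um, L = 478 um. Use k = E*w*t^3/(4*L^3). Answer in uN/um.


Step 1: Convert E to consistent units (1 GPa = 1000 uN/um^2).
E = 160 GPa = 160000 uN/um^2
Step 2: Compute t^3 = 4^3 = 64
Step 3: Compute L^3 = 478^3 = 109215352
Step 4: k = 160000 * 32 * 64 / (4 * 109215352)
k = 0.7501 uN/um


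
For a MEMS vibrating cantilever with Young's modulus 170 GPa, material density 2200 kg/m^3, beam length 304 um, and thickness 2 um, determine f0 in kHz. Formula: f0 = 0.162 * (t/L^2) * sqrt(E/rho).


Step 1: Convert units to SI.
t_SI = 2e-6 m, L_SI = 304e-6 m
Step 2: Calculate sqrt(E/rho).
sqrt(170e9 / 2200) = 8790.49 m/s
Step 3: Compute f0.
f0 = 0.162 * 2e-6 / (304e-6)^2 * 8790.49 = 30818.5 Hz = 30.82 kHz


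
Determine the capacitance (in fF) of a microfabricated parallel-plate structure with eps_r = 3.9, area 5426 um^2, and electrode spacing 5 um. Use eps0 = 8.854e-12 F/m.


Step 1: Convert area to m^2: A = 5426e-12 m^2
Step 2: Convert gap to m: d = 5e-6 m
Step 3: C = eps0 * eps_r * A / d
C = 8.854e-12 * 3.9 * 5426e-12 / 5e-6
Step 4: Convert to fF (multiply by 1e15).
C = 37.47 fF


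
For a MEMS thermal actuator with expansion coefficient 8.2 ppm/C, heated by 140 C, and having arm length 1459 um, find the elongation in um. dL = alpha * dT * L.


Step 1: Convert CTE: alpha = 8.2 ppm/C = 8.2e-6 /C
Step 2: dL = 8.2e-6 * 140 * 1459
dL = 1.6749 um


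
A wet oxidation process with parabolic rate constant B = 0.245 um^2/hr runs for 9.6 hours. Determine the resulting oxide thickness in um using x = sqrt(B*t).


Step 1: Compute B*t = 0.245 * 9.6 = 2.352
Step 2: x = sqrt(2.352)
x = 1.534 um


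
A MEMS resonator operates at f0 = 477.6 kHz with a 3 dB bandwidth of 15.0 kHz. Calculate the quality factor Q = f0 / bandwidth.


Step 1: Q = f0 / bandwidth
Step 2: Q = 477.6 / 15.0
Q = 31.8


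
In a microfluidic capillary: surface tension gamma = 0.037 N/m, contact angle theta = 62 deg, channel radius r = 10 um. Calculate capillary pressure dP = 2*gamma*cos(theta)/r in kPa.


Step 1: cos(62 deg) = 0.4695
Step 2: Convert r to m: r = 10e-6 m
Step 3: dP = 2 * 0.037 * 0.4695 / 10e-6 = 3474.3 Pa
Step 4: Convert Pa to kPa (divide by 1000).
dP = 3.47 kPa


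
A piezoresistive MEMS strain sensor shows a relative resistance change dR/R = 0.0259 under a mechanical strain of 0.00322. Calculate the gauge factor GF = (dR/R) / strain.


Step 1: Identify values.
dR/R = 0.0259, strain = 0.00322
Step 2: GF = (dR/R) / strain = 0.0259 / 0.00322
GF = 8.0


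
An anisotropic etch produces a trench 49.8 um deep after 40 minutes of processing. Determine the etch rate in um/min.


Step 1: Etch rate = depth / time
Step 2: rate = 49.8 / 40
rate = 1.245 um/min


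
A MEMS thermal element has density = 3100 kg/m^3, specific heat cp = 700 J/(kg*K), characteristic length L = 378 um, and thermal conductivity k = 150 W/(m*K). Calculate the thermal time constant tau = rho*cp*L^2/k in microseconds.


Step 1: Convert L to m: L = 378e-6 m
Step 2: L^2 = (378e-6)^2 = 1.42884e-07 m^2
Step 3: tau = 3100 * 700 * 1.42884e-07 / 150 = 2.0670552e-03 s
Step 4: Convert to microseconds (multiply by 1e6).
tau = 2067.055 us


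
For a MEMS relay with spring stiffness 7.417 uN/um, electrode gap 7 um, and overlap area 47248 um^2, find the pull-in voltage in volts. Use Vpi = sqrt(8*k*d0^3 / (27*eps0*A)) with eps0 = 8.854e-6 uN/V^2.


Step 1: Compute numerator: 8 * k * d0^3 = 8 * 7.417 * 7^3 = 20352.248
Step 2: Compute denominator: 27 * eps0 * A = 27 * 8.854e-6 * 47248 = 11.295012
Step 3: Vpi = sqrt(20352.248 / 11.295012)
Vpi = 42.45 V


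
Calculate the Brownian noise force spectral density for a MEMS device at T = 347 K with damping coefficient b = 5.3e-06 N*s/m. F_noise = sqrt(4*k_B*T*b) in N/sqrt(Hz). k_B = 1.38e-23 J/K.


Step 1: Compute 4 * k_B * T * b
= 4 * 1.38e-23 * 347 * 5.3e-06
= 1.0152e-25 N^2/Hz
Step 2: F_noise = sqrt(1.0152e-25)
F_noise = 3.19e-13 N/sqrt(Hz)


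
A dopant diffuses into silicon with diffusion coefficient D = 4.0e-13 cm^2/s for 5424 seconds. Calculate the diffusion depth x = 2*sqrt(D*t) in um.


Step 1: Compute D*t = 4.0e-13 * 5424 = 2.1696e-09 cm^2
Step 2: sqrt(D*t) = 4.6579e-05 cm
Step 3: x = 2 * 4.6579e-05 cm = 9.3158e-05 cm
Step 4: Convert to um (1 cm = 1e4 um): x = 0.932 um


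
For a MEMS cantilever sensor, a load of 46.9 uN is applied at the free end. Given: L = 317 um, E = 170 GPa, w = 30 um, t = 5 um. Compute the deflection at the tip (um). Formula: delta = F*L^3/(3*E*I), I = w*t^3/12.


Step 1: Calculate the second moment of area.
I = w * t^3 / 12 = 30 * 5^3 / 12 = 312.5 um^4
Step 2: Convert E to consistent units (1 GPa = 1000 uN/um^2).
E = 170 GPa = 170000 uN/um^2
Step 3: Calculate tip deflection.
delta = F * L^3 / (3 * E * I)
delta = 46.9 * 317^3 / (3 * 170000 * 312.5)
delta = 9.3741 um


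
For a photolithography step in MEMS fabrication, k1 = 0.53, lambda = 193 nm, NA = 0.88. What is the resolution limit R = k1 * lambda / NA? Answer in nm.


Step 1: Identify values: k1 = 0.53, lambda = 193 nm, NA = 0.88
Step 2: R = k1 * lambda / NA
R = 0.53 * 193 / 0.88
R = 116.2 nm


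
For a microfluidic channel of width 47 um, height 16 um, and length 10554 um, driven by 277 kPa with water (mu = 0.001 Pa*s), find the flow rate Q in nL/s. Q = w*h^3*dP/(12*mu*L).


Step 1: Convert all dimensions to SI (meters).
w = 47e-6 m, h = 16e-6 m, L = 10554e-6 m, dP = 277e3 Pa
Step 2: Q = w * h^3 * dP / (12 * mu * L)
Q = 47e-6 * (16e-6)^3 * 277e3 / (12 * 0.001 * 10554e-6) = 4.210554e-10 m^3/s
Step 3: Convert Q from m^3/s to nL/s (1 m^3 = 1e12 nL, so multiply by 1e12).
Q = 421.055 nL/s


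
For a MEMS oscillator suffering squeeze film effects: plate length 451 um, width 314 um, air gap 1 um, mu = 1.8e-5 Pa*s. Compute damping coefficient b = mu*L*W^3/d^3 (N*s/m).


Step 1: Convert to SI.
L = 451e-6 m, W = 314e-6 m, d = 1e-6 m
Step 2: W^3 = (314e-6)^3 = 3.10e-11 m^3
Step 3: d^3 = (1e-6)^3 = 1.00e-18 m^3
Step 4: b = 1.8e-5 * 451e-6 * 3.10e-11 / 1.00e-18
b = 2.51e-01 N*s/m


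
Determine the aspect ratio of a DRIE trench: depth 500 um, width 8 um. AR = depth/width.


Step 1: AR = depth / width
Step 2: AR = 500 / 8
AR = 62.5


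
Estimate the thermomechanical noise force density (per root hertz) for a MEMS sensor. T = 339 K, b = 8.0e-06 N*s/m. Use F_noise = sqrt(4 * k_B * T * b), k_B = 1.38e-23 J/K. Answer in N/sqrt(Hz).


Step 1: Compute 4 * k_B * T * b
= 4 * 1.38e-23 * 339 * 8.0e-06
= 1.4970e-25 N^2/Hz
Step 2: F_noise = sqrt(1.4970e-25)
F_noise = 3.87e-13 N/sqrt(Hz)


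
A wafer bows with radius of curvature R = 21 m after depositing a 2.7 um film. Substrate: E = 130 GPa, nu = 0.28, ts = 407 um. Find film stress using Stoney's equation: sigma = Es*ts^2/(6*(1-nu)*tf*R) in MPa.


Step 1: Compute numerator: Es * ts^2 = 130 * 407^2 = 21534370 (GPa*um^2)
Step 2: Compute denominator (R in um): 6*(1-nu)*tf*R = 6*0.72*2.7*21e6 = 244944000.0 (um^2)
Step 3: sigma (GPa) = 21534370 / 244944000.0 = 8.7915e-02 GPa
Step 4: Convert to MPa (x1000): sigma = 87.9 MPa


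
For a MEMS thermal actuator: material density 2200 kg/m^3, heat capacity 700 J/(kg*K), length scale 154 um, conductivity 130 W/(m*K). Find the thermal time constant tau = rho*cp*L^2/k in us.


Step 1: Convert L to m: L = 154e-6 m
Step 2: L^2 = (154e-6)^2 = 2.3716e-08 m^2
Step 3: tau = 2200 * 700 * 2.3716e-08 / 130 = 2.8094338e-04 s
Step 4: Convert to microseconds (multiply by 1e6).
tau = 280.943 us


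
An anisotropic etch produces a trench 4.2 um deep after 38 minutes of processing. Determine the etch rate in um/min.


Step 1: Etch rate = depth / time
Step 2: rate = 4.2 / 38
rate = 0.111 um/min


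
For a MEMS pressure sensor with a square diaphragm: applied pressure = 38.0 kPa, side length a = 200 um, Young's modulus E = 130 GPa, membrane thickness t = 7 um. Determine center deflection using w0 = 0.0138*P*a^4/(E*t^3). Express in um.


Step 1: Convert pressure to compatible units (E is in GPa, so P in GPa).
P = 38.0 kPa = 38.0e-6 GPa
Step 2: Compute numerator: 0.0138 * P * a^4.
a^4 = 200^4 = 1600000000
numerator = 0.0138 * 38.0e-6 * 1600000000 = 8.3904e+02
Step 3: Compute denominator: E * t^3 = 130 * 7^3 = 44590
Step 4: w0 = numerator / denominator = 8.3904e+02 / 44590 = 0.0188 um


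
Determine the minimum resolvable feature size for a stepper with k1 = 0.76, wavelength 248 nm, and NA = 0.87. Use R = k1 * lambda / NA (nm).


Step 1: Identify values: k1 = 0.76, lambda = 248 nm, NA = 0.87
Step 2: R = k1 * lambda / NA
R = 0.76 * 248 / 0.87
R = 216.6 nm


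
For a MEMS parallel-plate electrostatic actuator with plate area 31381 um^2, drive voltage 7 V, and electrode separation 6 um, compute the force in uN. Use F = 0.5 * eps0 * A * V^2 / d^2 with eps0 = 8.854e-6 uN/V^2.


Step 1: Identify parameters.
eps0 = 8.854e-6 uN/V^2, A = 31381 um^2, V = 7 V, d = 6 um
Step 2: Compute V^2 = 7^2 = 49
Step 3: Compute d^2 = 6^2 = 36
Step 4: F = 0.5 * 8.854e-6 * 31381 * 49 / 36
F = 0.189 uN


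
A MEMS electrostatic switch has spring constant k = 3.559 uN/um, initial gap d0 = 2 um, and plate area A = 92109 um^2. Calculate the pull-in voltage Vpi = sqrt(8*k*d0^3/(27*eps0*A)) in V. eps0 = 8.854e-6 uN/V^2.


Step 1: Compute numerator: 8 * k * d0^3 = 8 * 3.559 * 2^3 = 227.776
Step 2: Compute denominator: 27 * eps0 * A = 27 * 8.854e-6 * 92109 = 22.019393
Step 3: Vpi = sqrt(227.776 / 22.019393)
Vpi = 3.22 V


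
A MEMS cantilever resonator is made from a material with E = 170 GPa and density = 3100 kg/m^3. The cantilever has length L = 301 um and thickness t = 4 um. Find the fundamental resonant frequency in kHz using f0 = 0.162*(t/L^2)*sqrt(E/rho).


Step 1: Convert units to SI.
t_SI = 4e-6 m, L_SI = 301e-6 m
Step 2: Calculate sqrt(E/rho).
sqrt(170e9 / 3100) = 7405.32 m/s
Step 3: Compute f0.
f0 = 0.162 * 4e-6 / (301e-6)^2 * 7405.32 = 52964.6 Hz = 52.96 kHz


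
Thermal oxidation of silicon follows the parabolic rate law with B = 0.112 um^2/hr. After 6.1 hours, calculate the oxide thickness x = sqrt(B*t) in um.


Step 1: Compute B*t = 0.112 * 6.1 = 0.6832
Step 2: x = sqrt(0.6832)
x = 0.827 um


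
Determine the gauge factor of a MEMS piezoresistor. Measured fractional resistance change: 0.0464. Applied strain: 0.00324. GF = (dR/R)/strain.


Step 1: Identify values.
dR/R = 0.0464, strain = 0.00324
Step 2: GF = (dR/R) / strain = 0.0464 / 0.00324
GF = 14.3


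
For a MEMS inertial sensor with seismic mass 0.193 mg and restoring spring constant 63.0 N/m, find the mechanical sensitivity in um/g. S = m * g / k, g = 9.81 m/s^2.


Step 1: Convert mass: m = 0.193 mg = 1.93e-07 kg
Step 2: S = m * g / k = 1.93e-07 * 9.81 / 63.0
Step 3: S = 3.01e-08 m/g
Step 4: Convert to um/g: S = 0.03 um/g


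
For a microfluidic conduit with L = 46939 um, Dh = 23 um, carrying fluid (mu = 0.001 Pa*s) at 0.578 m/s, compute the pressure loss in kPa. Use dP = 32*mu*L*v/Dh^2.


Step 1: Convert to SI: L = 46939e-6 m, Dh = 23e-6 m
Step 2: dP = 32 * 0.001 * 46939e-6 * 0.578 / (23e-6)^2
Step 3: dP = 1641179.10 Pa
Step 4: Convert to kPa: dP = 1641.18 kPa


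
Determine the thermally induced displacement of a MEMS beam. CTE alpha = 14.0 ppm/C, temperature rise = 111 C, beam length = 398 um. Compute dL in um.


Step 1: Convert CTE: alpha = 14.0 ppm/C = 14.0e-6 /C
Step 2: dL = 14.0e-6 * 111 * 398
dL = 0.6185 um


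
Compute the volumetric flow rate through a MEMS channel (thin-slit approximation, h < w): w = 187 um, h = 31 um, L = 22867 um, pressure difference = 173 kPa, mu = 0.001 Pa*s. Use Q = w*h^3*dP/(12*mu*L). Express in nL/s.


Step 1: Convert all dimensions to SI (meters).
w = 187e-6 m, h = 31e-6 m, L = 22867e-6 m, dP = 173e3 Pa
Step 2: Q = w * h^3 * dP / (12 * mu * L)
Q = 187e-6 * (31e-6)^3 * 173e3 / (12 * 0.001 * 22867e-6) = 3.51222519e-09 m^3/s
Step 3: Convert Q from m^3/s to nL/s (1 m^3 = 1e12 nL, so multiply by 1e12).
Q = 3512.225 nL/s


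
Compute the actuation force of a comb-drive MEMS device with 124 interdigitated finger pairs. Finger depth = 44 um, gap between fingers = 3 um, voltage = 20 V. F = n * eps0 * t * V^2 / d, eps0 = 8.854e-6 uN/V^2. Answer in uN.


Step 1: Parameters: n=124, eps0=8.854e-6 uN/V^2, t=44 um, V=20 V, d=3 um
Step 2: V^2 = 400
Step 3: F = 124 * 8.854e-6 * 44 * 400 / 3
F = 6.441 uN


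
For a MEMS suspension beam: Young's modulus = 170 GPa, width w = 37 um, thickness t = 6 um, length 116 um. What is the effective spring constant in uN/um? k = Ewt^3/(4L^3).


Step 1: Convert E to consistent units (1 GPa = 1000 uN/um^2).
E = 170 GPa = 170000 uN/um^2
Step 2: Compute t^3 = 6^3 = 216
Step 3: Compute L^3 = 116^3 = 1560896
Step 4: k = 170000 * 37 * 216 / (4 * 1560896)
k = 217.6058 uN/um


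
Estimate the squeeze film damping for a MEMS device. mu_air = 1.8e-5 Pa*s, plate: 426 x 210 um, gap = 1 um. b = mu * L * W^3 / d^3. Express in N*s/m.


Step 1: Convert to SI.
L = 426e-6 m, W = 210e-6 m, d = 1e-6 m
Step 2: W^3 = (210e-6)^3 = 9.26e-12 m^3
Step 3: d^3 = (1e-6)^3 = 1.00e-18 m^3
Step 4: b = 1.8e-5 * 426e-6 * 9.26e-12 / 1.00e-18
b = 7.10e-02 N*s/m


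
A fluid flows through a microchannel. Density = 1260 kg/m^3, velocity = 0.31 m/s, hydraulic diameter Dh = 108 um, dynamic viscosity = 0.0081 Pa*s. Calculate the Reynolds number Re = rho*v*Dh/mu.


Step 1: Convert Dh to meters: Dh = 108e-6 m
Step 2: Re = rho * v * Dh / mu
Re = 1260 * 0.31 * 108e-6 / 0.0081
Re = 5.208


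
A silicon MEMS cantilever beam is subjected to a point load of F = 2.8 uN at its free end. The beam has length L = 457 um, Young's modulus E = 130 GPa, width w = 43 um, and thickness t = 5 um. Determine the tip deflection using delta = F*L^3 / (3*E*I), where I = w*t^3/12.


Step 1: Calculate the second moment of area.
I = w * t^3 / 12 = 43 * 5^3 / 12 = 447.9167 um^4
Step 2: Convert E to consistent units (1 GPa = 1000 uN/um^2).
E = 130 GPa = 130000 uN/um^2
Step 3: Calculate tip deflection.
delta = F * L^3 / (3 * E * I)
delta = 2.8 * 457^3 / (3 * 130000 * 447.9167)
delta = 1.5298 um


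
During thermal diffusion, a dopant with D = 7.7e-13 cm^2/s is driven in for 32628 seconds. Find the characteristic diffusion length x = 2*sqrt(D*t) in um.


Step 1: Compute D*t = 7.7e-13 * 32628 = 2.512356e-08 cm^2
Step 2: sqrt(D*t) = 1.585e-04 cm
Step 3: x = 2 * 1.585e-04 cm = 3.17e-04 cm
Step 4: Convert to um (1 cm = 1e4 um): x = 3.17 um


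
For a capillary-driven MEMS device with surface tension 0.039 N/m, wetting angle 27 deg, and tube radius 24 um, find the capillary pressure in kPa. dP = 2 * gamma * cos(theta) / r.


Step 1: cos(27 deg) = 0.891
Step 2: Convert r to m: r = 24e-6 m
Step 3: dP = 2 * 0.039 * 0.891 / 24e-6 = 2895.8 Pa
Step 4: Convert Pa to kPa (divide by 1000).
dP = 2.9 kPa


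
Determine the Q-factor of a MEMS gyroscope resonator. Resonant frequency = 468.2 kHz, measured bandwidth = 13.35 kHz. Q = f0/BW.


Step 1: Q = f0 / bandwidth
Step 2: Q = 468.2 / 13.35
Q = 35.1


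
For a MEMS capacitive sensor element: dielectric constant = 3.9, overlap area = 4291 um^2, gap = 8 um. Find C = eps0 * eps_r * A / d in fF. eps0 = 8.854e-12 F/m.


Step 1: Convert area to m^2: A = 4291e-12 m^2
Step 2: Convert gap to m: d = 8e-6 m
Step 3: C = eps0 * eps_r * A / d
C = 8.854e-12 * 3.9 * 4291e-12 / 8e-6
Step 4: Convert to fF (multiply by 1e15).
C = 18.52 fF


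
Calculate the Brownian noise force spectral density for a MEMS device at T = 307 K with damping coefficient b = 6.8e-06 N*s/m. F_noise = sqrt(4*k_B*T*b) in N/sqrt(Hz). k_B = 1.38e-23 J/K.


Step 1: Compute 4 * k_B * T * b
= 4 * 1.38e-23 * 307 * 6.8e-06
= 1.1524e-25 N^2/Hz
Step 2: F_noise = sqrt(1.1524e-25)
F_noise = 3.39e-13 N/sqrt(Hz)


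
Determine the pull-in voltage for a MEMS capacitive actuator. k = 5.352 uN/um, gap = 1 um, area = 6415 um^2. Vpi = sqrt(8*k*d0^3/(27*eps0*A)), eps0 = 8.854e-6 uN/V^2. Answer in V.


Step 1: Compute numerator: 8 * k * d0^3 = 8 * 5.352 * 1^3 = 42.816
Step 2: Compute denominator: 27 * eps0 * A = 27 * 8.854e-6 * 6415 = 1.533557
Step 3: Vpi = sqrt(42.816 / 1.533557)
Vpi = 5.28 V


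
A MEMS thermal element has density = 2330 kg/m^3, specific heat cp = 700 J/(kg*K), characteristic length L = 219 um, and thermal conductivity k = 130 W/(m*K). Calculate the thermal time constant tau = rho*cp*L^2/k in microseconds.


Step 1: Convert L to m: L = 219e-6 m
Step 2: L^2 = (219e-6)^2 = 4.7961e-08 m^2
Step 3: tau = 2330 * 700 * 4.7961e-08 / 130 = 6.0172608e-04 s
Step 4: Convert to microseconds (multiply by 1e6).
tau = 601.726 us


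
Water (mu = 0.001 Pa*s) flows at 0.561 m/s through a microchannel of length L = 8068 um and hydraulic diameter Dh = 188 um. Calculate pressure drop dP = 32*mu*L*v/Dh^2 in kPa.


Step 1: Convert to SI: L = 8068e-6 m, Dh = 188e-6 m
Step 2: dP = 32 * 0.001 * 8068e-6 * 0.561 / (188e-6)^2
Step 3: dP = 4097.92 Pa
Step 4: Convert to kPa: dP = 4.1 kPa


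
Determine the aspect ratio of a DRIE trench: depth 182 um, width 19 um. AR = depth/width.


Step 1: AR = depth / width
Step 2: AR = 182 / 19
AR = 9.6


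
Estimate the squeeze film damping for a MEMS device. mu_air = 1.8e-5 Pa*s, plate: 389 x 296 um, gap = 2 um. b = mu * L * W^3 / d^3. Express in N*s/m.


Step 1: Convert to SI.
L = 389e-6 m, W = 296e-6 m, d = 2e-6 m
Step 2: W^3 = (296e-6)^3 = 2.59e-11 m^3
Step 3: d^3 = (2e-6)^3 = 8.00e-18 m^3
Step 4: b = 1.8e-5 * 389e-6 * 2.59e-11 / 8.00e-18
b = 2.27e-02 N*s/m


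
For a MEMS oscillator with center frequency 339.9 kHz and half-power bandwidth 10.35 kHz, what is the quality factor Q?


Step 1: Q = f0 / bandwidth
Step 2: Q = 339.9 / 10.35
Q = 32.8


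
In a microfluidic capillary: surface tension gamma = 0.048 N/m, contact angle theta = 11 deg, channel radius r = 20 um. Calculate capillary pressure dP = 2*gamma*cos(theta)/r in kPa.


Step 1: cos(11 deg) = 0.9816
Step 2: Convert r to m: r = 20e-6 m
Step 3: dP = 2 * 0.048 * 0.9816 / 20e-6 = 4711.7 Pa
Step 4: Convert Pa to kPa (divide by 1000).
dP = 4.71 kPa


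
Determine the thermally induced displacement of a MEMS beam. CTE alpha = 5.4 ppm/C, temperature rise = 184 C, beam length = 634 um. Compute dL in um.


Step 1: Convert CTE: alpha = 5.4 ppm/C = 5.4e-6 /C
Step 2: dL = 5.4e-6 * 184 * 634
dL = 0.6299 um


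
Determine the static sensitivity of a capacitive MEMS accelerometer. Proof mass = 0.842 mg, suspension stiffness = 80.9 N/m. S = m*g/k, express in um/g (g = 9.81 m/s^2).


Step 1: Convert mass: m = 0.842 mg = 8.42e-07 kg
Step 2: S = m * g / k = 8.42e-07 * 9.81 / 80.9
Step 3: S = 1.02e-07 m/g
Step 4: Convert to um/g: S = 0.102 um/g
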